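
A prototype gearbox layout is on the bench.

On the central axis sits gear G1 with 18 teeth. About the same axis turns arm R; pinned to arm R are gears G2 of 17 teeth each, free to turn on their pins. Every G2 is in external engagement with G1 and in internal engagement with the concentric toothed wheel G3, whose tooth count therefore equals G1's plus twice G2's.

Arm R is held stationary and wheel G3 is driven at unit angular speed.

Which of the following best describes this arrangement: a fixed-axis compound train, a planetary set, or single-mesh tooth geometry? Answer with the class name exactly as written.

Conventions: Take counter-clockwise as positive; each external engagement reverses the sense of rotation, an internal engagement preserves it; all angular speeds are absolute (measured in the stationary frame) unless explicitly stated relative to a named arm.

class = planetary set [G3 = 18+2·17 = 52; Willis about the carrier]
classification: planetary set

planetary set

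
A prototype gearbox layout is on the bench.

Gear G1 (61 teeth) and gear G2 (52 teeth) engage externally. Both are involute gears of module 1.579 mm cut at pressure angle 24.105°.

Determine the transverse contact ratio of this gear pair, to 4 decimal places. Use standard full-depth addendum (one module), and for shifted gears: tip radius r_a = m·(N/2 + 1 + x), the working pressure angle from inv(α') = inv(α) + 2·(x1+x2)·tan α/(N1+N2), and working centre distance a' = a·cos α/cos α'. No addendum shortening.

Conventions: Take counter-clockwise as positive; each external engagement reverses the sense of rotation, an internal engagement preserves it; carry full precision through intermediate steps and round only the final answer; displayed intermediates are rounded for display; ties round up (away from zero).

1.5818

single-mesh involute tooth geometry (61T engaging 52T at module 1.579)
base radii: r_b1 = 43.959921, r_b2 = 37.474031
tip radii: r_a1 = 49.738500, r_a2 = 42.633000
no profile shift: α' = α, a' = a
action lengths: √(r_a1²−r_b1²) = 23.268943, √(r_a2²−r_b2²) = 20.329035
base pitch p_b = π·m·cos α = 4.528005
CR = (23.268943 + 20.329035 − 89.213500·sin 24.10500°)/4.528005 = 1.581774
contact ratio ≈ 1.5818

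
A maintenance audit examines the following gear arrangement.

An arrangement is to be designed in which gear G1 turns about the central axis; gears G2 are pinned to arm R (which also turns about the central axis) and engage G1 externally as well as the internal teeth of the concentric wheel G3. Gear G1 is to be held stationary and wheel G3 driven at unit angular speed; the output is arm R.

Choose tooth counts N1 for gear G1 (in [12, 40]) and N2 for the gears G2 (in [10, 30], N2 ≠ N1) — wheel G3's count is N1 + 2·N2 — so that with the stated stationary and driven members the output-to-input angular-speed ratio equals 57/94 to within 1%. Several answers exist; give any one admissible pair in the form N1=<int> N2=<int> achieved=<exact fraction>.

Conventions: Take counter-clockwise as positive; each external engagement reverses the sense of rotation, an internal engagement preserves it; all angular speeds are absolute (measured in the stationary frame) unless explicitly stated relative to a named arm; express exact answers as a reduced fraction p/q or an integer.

topology: planetary set — design target 57/94, arm = carrier (Willis)
Willis with ω_sun = 0: ω_arm/ω_ring = N3/(N1+N3); set equal to 57/94  ⇒  N3/N1 = (57/94)/(1 − 57/94) = 57/37
N3 = N1 + 2·N2  ⇒  N2/N1 = (N3/N1 − 1)/2 = (57/37 − 1)/2 = 10/37
smallest multiple with N1 ≥ 12 and N2 ≥ 10: k = 1  ⇒  N1 = 1·37 = 37, N2 = 1·10 = 10 (N1 ≤ 40, N2 ≤ 30, N2 ≠ N1 ✓), N3 = 37 + 2·10 = 57
check: N3/(N1+N3) with N1 = 37, N3 = 57 gives 57/94; |achieved − target| = 0 ≤ 57/9400 ✓

N1=37 N2=10 achieved=57/94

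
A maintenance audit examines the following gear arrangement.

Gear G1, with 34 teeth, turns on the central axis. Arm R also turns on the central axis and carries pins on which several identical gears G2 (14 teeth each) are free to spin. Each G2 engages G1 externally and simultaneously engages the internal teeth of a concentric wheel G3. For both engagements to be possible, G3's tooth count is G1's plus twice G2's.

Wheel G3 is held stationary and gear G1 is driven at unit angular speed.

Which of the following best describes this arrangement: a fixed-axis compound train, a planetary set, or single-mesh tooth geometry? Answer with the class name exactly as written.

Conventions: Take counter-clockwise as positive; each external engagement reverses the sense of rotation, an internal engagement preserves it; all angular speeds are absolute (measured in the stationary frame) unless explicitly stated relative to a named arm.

planetary set

recognized (axles ride arm R): planetary set, 34/14/62 teeth
classification: planetary set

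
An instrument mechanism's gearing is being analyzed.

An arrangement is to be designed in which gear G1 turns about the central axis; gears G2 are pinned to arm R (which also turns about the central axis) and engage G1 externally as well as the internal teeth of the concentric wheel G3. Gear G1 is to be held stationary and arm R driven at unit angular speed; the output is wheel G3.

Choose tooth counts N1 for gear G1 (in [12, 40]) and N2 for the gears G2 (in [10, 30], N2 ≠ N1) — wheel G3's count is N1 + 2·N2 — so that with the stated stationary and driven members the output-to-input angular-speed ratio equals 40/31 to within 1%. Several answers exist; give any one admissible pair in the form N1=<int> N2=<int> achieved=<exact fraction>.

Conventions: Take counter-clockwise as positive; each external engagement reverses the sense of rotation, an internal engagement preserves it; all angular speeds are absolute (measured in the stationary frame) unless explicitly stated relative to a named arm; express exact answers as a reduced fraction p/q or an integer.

N1=18 N2=22 achieved=40/31

topology: planetary set — design target 40/31, arm = carrier (Willis)
Willis with ω_sun = 0: ω_ring/ω_arm = (N1+N3)/N3; set equal to 40/31  ⇒  N3/N1 = 1/(40/31 − 1) = 31/9
N3 = N1 + 2·N2  ⇒  N2/N1 = (N3/N1 − 1)/2 = (31/9 − 1)/2 = 11/9
smallest multiple with N1 ≥ 12 and N2 ≥ 10: k = 2  ⇒  N1 = 2·9 = 18, N2 = 2·11 = 22 (N1 ≤ 40, N2 ≤ 30, N2 ≠ N1 ✓), N3 = 18 + 2·22 = 62
check: (N1+N3)/N3 with N1 = 18, N3 = 62 gives 40/31; |achieved − target| = 0 ≤ 2/155 ✓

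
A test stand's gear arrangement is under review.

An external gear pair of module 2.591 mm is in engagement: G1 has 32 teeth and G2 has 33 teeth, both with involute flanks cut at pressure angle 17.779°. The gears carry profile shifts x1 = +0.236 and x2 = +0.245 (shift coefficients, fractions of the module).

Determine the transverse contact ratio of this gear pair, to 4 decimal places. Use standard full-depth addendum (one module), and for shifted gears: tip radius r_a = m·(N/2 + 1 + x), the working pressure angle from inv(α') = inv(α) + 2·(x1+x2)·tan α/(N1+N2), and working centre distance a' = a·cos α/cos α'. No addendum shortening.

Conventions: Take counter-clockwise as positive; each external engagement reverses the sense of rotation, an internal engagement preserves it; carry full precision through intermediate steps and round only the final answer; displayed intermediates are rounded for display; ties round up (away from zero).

single-mesh involute tooth geometry (32T engaging 33T at module 2.591)
base radii: r_b1 = 39.476118, r_b2 = 40.709747
tip radii: r_a1 = 44.658476, r_a2 = 45.977295
inv(α') = inv(17.779°) + 2·(+0.236+0.245)·tan α/(32+33) = 0.01510431  ⇒  α' = 20.08607°
a' = a·cos α / cos α' = 84.2075·cos 17.779°/cos 20.08607° = 85.378792
action lengths: √(r_a1²−r_b1²) = 20.880986, √(r_a2²−r_b2²) = 21.368859
base pitch p_b = π·m·cos α = 7.751118
CR = (20.880986 + 21.368859 − 85.378792·sin 20.08607°)/7.751118 = 1.667901
contact ratio ≈ 1.6679

1.6679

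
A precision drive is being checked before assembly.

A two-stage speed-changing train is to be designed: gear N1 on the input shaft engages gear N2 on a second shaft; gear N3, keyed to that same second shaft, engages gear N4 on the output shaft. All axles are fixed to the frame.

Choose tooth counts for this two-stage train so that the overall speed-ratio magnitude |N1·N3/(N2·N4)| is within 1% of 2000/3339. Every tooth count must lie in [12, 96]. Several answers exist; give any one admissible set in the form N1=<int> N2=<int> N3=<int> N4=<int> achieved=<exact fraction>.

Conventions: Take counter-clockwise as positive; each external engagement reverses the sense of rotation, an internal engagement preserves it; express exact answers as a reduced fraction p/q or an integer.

topology: fixed-axis compound train — 2 stages, target 2000/3339
target = 2000/3339 in lowest terms: an exact hit needs N1·N3 = k·2000 and N2·N4 = k·3339 for one integer k, every count in [12, 96]; additionally prefer no 1:1 stage (N1 ≠ N2, N3 ≠ N4)
k = 1: N1·N3 = 2000 = 25·80, N2·N4 = 3339 = 53·63
achieved = 25·80/(53·63) = 2000/3339; |achieved − target| = 0 ≤ 20/3339 ✓

N1=25 N2=53 N3=80 N4=63 achieved=2000/3339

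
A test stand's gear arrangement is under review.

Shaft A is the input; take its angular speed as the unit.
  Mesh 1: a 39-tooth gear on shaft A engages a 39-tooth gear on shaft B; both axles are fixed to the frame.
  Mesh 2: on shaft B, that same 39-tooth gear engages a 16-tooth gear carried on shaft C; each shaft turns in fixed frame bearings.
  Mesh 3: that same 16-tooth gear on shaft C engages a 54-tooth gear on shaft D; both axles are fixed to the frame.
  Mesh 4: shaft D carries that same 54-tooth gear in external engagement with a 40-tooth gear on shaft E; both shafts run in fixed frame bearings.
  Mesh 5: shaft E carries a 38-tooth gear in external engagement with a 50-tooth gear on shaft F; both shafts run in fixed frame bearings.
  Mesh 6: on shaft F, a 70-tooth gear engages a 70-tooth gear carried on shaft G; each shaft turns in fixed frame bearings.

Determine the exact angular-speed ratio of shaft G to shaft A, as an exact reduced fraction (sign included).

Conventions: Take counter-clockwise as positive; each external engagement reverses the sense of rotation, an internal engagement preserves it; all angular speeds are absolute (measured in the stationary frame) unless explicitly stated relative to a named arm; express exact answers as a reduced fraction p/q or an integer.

741/1000

class = fixed-axis compound train [6 meshes; 6 ratios multiply, 6 sense flips]
mesh 1 [39T→39T]: running ratio 1, sense −
mesh 2 [39T→16T]: running ratio 39/16, sense +
mesh 3 [16T→54T]: running ratio 13/18, sense −
mesh 4 [54T→40T]: running ratio 39/40, sense +
mesh 5 [38T→50T]: running ratio 741/1000, sense −
mesh 6 [70T→70T]: running ratio 741/1000, sense +
ω_out/ω_in = 741/1000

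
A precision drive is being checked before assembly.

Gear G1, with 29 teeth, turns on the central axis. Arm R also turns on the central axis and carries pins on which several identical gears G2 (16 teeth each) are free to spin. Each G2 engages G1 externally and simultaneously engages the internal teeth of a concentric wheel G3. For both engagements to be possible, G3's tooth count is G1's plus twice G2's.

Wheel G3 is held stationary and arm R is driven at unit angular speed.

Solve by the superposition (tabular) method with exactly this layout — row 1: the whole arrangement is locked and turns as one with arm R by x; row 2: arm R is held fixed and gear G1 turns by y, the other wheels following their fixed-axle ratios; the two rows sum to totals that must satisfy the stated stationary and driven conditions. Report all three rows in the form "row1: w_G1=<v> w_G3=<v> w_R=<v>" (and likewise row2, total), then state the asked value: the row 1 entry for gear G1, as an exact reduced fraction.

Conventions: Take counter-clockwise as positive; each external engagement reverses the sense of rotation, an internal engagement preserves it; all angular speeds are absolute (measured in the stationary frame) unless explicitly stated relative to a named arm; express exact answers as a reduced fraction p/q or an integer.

row1: w_G1=1 w_G3=1 w_R=1
row2: w_G1=61/29 w_G3=-1 w_R=0
total: w_G1=90/29 w_G3=0 w_R=1
asked value: 1

class = planetary set [G3 = 29+2·16 = 61; Willis about the carrier]
row 1: whole set turns with the arm by x
row 2 (arm held, sun turns y): ω_ring = −(29/61)·y, ω_arm = 0
boundary: total ω_ring = x − (29/61)·y = 0 and total ω_arm = x = 1  ⇒  y = 61/29, x = 1
row 2 ring = −(29/61)·61/29 = -1
totals (row 1 + row 2): sun 1 + 61/29 = 90/29, ring 1 + (-1) = 0, arm 1 + 0 = 1
asked cell (row1, sun) = 1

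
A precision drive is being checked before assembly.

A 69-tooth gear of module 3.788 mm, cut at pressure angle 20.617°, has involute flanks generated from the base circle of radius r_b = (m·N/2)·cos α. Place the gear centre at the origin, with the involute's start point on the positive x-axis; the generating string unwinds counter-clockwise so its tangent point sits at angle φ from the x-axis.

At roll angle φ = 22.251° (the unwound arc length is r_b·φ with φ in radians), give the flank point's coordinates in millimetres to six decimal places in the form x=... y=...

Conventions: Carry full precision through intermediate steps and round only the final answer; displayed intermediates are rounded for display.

x=131.195111 y=2.352228

single-mesh involute tooth geometry (69T wheel at module 3.788)
pitch radius r_p = m·N/2 = 3.788·69/2 = 130.686000
base radius r_b = r_p·cos α = 130.686000·cos 20.617° = 122.316228
roll angle φ = 22.251° = 0.38835321 rad
x = r_b·(cos φ + φ·sin φ) = 131.195111
y = r_b·(sin φ − φ·cos φ) = 2.352228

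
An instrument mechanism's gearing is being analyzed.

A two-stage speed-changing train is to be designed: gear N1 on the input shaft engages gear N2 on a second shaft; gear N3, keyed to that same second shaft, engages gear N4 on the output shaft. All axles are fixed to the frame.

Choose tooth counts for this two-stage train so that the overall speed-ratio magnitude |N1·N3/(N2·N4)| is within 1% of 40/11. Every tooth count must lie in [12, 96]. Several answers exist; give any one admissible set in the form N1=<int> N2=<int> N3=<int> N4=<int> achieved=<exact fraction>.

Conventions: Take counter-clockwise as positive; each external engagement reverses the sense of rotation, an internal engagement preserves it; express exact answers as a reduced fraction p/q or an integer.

topology: fixed-axis compound train — 2 stages, target 40/11
target = 40/11 in lowest terms: an exact hit needs N1·N3 = k·40 and N2·N4 = k·11 for one integer k, every count in [12, 96]; additionally prefer no 1:1 stage (N1 ≠ N2, N3 ≠ N4)
k = 1…23: no 1:1-free in-range split of k·40 and k·11 into factor pairs; take k = 24
k = 24: N1·N3 = 960 = 12·80, N2·N4 = 264 = 22·12
achieved = 12·80/(22·12) = 40/11; |achieved − target| = 0 ≤ 2/55 ✓

N1=12 N2=22 N3=80 N4=12 achieved=40/11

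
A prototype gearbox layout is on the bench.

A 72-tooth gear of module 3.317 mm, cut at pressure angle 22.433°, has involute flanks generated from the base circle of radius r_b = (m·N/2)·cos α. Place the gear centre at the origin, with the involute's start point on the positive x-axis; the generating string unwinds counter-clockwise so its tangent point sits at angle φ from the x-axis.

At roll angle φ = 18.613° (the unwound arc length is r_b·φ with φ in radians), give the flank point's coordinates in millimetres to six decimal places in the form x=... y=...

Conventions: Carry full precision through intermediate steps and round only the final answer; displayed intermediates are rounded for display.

x=116.047030 y=1.248082

recognized (one wheel, involute flank): single-mesh tooth geometry, m = 3.317, N = 72
pitch radius r_p = m·N/2 = 3.317·72/2 = 119.412000
base radius r_b = r_p·cos α = 119.412000·cos 22.433° = 110.375664
roll angle φ = 18.613° = 0.32485813 rad
x = r_b·(cos φ + φ·sin φ) = 116.047030
y = r_b·(sin φ − φ·cos φ) = 1.248082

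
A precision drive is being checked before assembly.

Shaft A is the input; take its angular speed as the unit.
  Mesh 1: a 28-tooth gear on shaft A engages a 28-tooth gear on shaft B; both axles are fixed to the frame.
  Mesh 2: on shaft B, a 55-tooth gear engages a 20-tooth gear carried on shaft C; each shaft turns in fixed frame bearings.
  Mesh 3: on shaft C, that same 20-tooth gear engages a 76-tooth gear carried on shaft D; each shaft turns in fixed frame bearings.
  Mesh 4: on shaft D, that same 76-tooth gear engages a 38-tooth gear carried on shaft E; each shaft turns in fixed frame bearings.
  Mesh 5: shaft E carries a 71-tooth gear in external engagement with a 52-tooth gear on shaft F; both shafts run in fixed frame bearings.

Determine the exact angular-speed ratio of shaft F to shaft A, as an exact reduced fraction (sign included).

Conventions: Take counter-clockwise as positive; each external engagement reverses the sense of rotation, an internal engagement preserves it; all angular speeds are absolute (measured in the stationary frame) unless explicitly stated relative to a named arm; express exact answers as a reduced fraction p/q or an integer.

-3905/1976

class = fixed-axis compound train [5 meshes; 5 ratios multiply, 5 sense flips]
mesh 1 [28T→28T]: running ratio 1, sense −
mesh 2 [55T→20T]: running ratio 11/4, sense +
mesh 3 [20T→76T]: running ratio 55/76, sense −
mesh 4 [76T→38T]: running ratio 55/38, sense +
mesh 5 [71T→52T]: running ratio 3905/1976, sense −
ω_out/ω_in = -3905/1976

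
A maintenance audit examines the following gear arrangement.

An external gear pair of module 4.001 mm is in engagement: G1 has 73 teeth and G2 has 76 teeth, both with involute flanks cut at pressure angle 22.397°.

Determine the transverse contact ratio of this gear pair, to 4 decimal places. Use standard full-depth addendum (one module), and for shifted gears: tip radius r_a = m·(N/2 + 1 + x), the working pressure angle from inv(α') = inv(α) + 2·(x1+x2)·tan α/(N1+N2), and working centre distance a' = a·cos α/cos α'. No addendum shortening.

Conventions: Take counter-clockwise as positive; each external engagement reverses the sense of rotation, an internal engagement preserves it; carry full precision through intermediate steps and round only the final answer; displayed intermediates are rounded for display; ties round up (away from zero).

1.6859

topology: single-mesh involute geometry — m = 4.001, 73T/76T pair
base radii: r_b1 = 135.020380, r_b2 = 140.569163
tip radii: r_a1 = 150.037500, r_a2 = 156.039000
no profile shift: α' = α, a' = a
action lengths: √(r_a1²−r_b1²) = 65.427427, √(r_a2²−r_b2²) = 67.738319
base pitch p_b = π·m·cos α = 11.621343
CR = (65.427427 + 67.738319 − 298.074500·sin 22.39700°)/11.621343 = 1.685934
contact ratio ≈ 1.6859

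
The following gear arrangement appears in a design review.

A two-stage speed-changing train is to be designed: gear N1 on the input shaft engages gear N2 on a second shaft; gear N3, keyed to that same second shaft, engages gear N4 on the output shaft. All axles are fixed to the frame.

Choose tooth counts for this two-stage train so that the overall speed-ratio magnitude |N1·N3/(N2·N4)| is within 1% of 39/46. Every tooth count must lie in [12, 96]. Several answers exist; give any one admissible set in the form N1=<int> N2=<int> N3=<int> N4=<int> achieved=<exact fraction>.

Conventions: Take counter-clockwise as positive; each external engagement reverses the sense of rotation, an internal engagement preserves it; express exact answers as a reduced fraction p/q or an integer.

N1=13 N2=12 N3=18 N4=23 achieved=39/46

design class (target 39/46): fixed-axis compound train
target = 39/46 in lowest terms: an exact hit needs N1·N3 = k·39 and N2·N4 = k·46 for one integer k, every count in [12, 96]; additionally prefer no 1:1 stage (N1 ≠ N2, N3 ≠ N4)
k = 1…5: no 1:1-free in-range split of k·39 and k·46 into factor pairs; take k = 6
k = 6: N1·N3 = 234 = 13·18, N2·N4 = 276 = 12·23
achieved = 13·18/(12·23) = 39/46; |achieved − target| = 0 ≤ 39/4600 ✓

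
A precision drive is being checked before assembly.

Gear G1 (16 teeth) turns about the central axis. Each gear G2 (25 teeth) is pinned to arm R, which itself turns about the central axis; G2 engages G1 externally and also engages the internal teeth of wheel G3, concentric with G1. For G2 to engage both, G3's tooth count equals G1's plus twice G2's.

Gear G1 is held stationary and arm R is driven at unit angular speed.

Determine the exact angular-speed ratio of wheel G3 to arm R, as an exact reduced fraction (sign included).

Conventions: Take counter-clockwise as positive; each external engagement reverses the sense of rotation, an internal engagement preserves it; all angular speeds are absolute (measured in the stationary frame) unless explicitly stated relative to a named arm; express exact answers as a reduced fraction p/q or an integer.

41/33

class = planetary set [G3 = 16+2·25 = 66; Willis about the carrier]
ring teeth: 16 + 2·25 = 66
16(ω_sun−ω_arm) = −66(ω_ring−ω_arm),  ω_sun = 0, ω_arm = 1
ω_ring = 1 − (16/66)(0−1) = 41/33
ω_out/ω_in = 41/33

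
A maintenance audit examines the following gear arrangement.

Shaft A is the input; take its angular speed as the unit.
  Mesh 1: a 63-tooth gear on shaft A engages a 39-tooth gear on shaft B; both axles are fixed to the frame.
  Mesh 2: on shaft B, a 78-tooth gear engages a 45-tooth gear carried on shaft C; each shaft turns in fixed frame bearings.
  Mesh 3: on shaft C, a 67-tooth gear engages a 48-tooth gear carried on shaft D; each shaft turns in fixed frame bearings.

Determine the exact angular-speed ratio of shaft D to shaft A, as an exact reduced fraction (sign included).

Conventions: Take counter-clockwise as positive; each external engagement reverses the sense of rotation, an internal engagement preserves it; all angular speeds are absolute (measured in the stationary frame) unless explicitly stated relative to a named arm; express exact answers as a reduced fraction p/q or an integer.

class = fixed-axis compound train [3 meshes; 3 ratios multiply, 3 sense flips]
mesh 1 [63T→39T]: running ratio 21/13, sense −
mesh 2 [78T→45T]: running ratio 14/5, sense +
mesh 3 [67T→48T]: running ratio 469/120, sense −
ω_out/ω_in = -469/120

-469/120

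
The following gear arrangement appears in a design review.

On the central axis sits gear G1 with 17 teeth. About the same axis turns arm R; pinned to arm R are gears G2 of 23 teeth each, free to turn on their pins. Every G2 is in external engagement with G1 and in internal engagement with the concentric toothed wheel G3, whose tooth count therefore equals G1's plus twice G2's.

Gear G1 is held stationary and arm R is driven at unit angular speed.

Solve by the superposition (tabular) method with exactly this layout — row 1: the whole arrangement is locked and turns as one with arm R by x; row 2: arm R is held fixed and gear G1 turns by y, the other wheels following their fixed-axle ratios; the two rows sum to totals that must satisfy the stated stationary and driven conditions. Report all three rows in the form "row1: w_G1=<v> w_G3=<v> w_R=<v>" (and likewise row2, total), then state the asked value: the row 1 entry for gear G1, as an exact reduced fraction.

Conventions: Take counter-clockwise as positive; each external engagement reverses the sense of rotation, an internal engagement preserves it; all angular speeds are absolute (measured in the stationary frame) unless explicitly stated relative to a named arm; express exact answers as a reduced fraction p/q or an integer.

class = planetary set [G3 = 17+2·23 = 63; Willis about the carrier]
superposition row 1 [locked train]: every member turns x
row 2 — arm fixed, fixed-axis ratios: sun y, ring −(17/63)·y, arm 0
boundary: total ω_sun = x + y = 0 and total ω_arm = x = 1  ⇒  y = -1, x = 1
row 2 ring = −(17/63)·(-1) = 17/63
totals (row 1 + row 2): sun 1 + (-1) = 0, ring 1 + 17/63 = 80/63, arm 1 + 0 = 1
asked cell (row1, sun) = 1

row1: w_G1=1 w_G3=1 w_R=1
row2: w_G1=-1 w_G3=17/63 w_R=0
total: w_G1=0 w_G3=80/63 w_R=1
asked value: 1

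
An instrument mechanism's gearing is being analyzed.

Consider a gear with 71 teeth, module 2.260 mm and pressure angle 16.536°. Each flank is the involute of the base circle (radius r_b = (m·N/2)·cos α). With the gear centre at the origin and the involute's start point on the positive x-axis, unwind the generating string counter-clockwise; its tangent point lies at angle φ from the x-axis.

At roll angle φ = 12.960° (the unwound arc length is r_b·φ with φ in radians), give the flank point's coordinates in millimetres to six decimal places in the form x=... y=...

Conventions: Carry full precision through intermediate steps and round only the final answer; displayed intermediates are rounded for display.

x=78.854237 y=0.295186

recognized (one wheel, involute flank): single-mesh tooth geometry, m = 2.260, N = 71
pitch radius r_p = m·N/2 = 2.260·71/2 = 80.230000
base radius r_b = r_p·cos α = 80.230000·cos 16.536° = 76.911775
roll angle φ = 12.960° = 0.22619467 rad
x = r_b·(cos φ + φ·sin φ) = 78.854237
y = r_b·(sin φ − φ·cos φ) = 0.295186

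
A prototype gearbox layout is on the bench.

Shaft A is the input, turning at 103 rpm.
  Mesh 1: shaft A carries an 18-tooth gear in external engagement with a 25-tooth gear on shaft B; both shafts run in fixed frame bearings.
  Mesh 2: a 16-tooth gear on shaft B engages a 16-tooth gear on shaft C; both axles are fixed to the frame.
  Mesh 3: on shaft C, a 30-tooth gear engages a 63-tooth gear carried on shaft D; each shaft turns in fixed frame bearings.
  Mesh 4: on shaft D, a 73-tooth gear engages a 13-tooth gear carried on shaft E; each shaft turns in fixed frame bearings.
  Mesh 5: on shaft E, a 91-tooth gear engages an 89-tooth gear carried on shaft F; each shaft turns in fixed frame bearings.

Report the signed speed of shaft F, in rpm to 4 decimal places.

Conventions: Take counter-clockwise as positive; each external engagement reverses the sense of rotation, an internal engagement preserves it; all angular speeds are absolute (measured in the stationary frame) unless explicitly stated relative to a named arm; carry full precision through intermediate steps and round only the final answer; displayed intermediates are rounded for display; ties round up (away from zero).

-202.7596 rpm

topology: fixed-axis compound train — 5 meshes, A→F
mesh 1 [18T→25T]: ω = 103.0000×18/25 = 74.1600 rpm, sense flips to −
mesh 2 [16T→16T]: ω = 74.1600×16/16 = 74.1600 rpm, sense flips to +
mesh 3 [30T→63T]: ω = 74.1600×30/63 = 35.3143 rpm, sense flips to −
mesh 4 [73T→13T]: ω = 35.3143×73/13 = 198.3033 rpm, sense flips to +
mesh 5 [91T→89T]: ω = 198.3033×91/89 = 202.7596 rpm, sense flips to −
signed output speed = -202.7596 rpm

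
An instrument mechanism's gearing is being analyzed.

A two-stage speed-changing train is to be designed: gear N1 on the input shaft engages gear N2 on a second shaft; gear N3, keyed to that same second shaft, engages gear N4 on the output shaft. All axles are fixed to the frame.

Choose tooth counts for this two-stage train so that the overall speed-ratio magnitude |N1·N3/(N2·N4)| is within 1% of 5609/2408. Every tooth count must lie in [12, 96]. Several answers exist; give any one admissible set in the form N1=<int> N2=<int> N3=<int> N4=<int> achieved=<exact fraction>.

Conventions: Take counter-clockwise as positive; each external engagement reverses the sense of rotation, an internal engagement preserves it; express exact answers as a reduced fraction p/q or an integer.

class = fixed-axis compound train [2-stage, 5609/2408 wanted]
target = 5609/2408 in lowest terms: an exact hit needs N1·N3 = k·5609 and N2·N4 = k·2408 for one integer k, every count in [12, 96]; additionally prefer no 1:1 stage (N1 ≠ N2, N3 ≠ N4)
k = 1: N1·N3 = 5609 = 71·79, N2·N4 = 2408 = 28·86
achieved = 71·79/(28·86) = 5609/2408; |achieved − target| = 0 ≤ 5609/240800 ✓

N1=71 N2=28 N3=79 N4=86 achieved=5609/2408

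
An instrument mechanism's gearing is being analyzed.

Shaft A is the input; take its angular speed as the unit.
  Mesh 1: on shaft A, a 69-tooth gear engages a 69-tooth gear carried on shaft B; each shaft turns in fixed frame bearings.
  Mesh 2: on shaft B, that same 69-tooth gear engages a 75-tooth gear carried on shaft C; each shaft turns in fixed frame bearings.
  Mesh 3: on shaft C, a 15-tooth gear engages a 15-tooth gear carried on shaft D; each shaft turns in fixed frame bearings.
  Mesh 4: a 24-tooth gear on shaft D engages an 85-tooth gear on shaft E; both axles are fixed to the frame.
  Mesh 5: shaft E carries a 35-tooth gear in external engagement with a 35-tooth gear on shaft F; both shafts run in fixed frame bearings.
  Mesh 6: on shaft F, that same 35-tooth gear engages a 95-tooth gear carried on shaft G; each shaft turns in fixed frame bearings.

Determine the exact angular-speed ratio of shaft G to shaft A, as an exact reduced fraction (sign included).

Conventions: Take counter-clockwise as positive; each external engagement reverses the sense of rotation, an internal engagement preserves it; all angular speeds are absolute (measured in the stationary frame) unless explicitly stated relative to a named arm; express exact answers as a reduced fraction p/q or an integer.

3864/40375

class = fixed-axis compound train [6 meshes; 6 ratios multiply, 6 sense flips]
mesh 1 [69T→69T]: running ratio 1, sense −
mesh 2 [69T→75T]: running ratio 23/25, sense +
mesh 3 [15T→15T]: running ratio 23/25, sense −
mesh 4 [24T→85T]: running ratio 552/2125, sense +
mesh 5 [35T→35T]: running ratio 552/2125, sense −
mesh 6 [35T→95T]: running ratio 3864/40375, sense +
ω_out/ω_in = 3864/40375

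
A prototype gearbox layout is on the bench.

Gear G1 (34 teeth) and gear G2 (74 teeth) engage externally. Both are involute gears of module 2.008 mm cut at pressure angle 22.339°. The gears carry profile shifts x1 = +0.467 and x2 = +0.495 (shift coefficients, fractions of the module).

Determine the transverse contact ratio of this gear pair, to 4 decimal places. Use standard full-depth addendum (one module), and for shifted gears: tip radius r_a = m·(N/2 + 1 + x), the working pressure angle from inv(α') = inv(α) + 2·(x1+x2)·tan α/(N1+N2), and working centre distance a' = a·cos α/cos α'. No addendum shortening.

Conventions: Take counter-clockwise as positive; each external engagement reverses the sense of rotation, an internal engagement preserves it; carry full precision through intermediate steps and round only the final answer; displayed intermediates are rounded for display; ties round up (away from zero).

single-mesh involute tooth geometry (34T engaging 74T at module 2.008)
base radii: r_b1 = 31.574135, r_b2 = 68.720176
tip radii: r_a1 = 37.081736, r_a2 = 77.297960
inv(α') = inv(22.339°) + 2·(+0.467+0.495)·tan α/(34+74) = 0.02835674  ⇒  α' = 24.56495°
a' = a·cos α / cos α' = 108.4320·cos 22.339°/cos 24.56495° = 110.275261
action lengths: √(r_a1²−r_b1²) = 19.445543, √(r_a2²−r_b2²) = 35.390848
base pitch p_b = π·m·cos α = 5.834886
CR = (19.445543 + 35.390848 − 110.275261·sin 24.56495°)/5.834886 = 1.541119
contact ratio ≈ 1.5411

1.5411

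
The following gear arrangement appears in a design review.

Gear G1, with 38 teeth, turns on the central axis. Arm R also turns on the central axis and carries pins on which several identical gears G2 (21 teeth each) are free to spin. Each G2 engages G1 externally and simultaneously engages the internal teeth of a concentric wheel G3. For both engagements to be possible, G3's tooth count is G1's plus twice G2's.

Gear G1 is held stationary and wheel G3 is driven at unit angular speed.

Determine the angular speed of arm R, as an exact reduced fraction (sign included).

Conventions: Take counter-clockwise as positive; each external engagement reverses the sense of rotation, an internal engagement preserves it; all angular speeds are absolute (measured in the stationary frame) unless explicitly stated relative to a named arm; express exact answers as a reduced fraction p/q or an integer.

topology: planetary set — G1 38T / G2 21T / G3 80T, arm = carrier (Willis)
ring teeth: 38 + 2·21 = 80
38(ω_sun−ω_arm) = −80(ω_ring−ω_arm),  ω_sun = 0, ω_ring = 1
38(0−ω_arm) = −80(1−ω_arm)  ⇒  118·ω_arm = 80  ⇒  ω_arm = 40/59
exact speed ratio = 40/59

40/59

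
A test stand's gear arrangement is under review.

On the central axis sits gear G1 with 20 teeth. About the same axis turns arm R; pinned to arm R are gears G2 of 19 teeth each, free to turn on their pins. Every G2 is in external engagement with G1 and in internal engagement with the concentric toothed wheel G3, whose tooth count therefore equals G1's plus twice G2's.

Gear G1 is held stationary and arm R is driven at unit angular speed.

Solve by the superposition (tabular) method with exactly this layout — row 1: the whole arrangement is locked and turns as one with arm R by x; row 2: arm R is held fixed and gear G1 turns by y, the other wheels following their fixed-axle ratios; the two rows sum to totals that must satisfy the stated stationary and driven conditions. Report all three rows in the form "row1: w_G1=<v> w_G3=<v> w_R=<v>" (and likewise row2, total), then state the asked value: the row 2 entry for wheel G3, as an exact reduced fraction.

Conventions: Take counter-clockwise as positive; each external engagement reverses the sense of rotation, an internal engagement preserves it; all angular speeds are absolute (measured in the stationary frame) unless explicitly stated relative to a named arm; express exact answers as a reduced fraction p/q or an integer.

row1: w_G1=1 w_G3=1 w_R=1
row2: w_G1=-1 w_G3=10/29 w_R=0
total: w_G1=0 w_G3=39/29 w_R=1
asked value: 10/29

planetary set (20T centre, 19T on arm, 58T internal) — Willis relation
row 1: whole set turns with the arm by x
row 2 (arm held, sun turns y): ω_ring = −(20/58)·y, ω_arm = 0
boundary: total ω_sun = x + y = 0 and total ω_arm = x = 1  ⇒  y = -1, x = 1
row 2 ring = −(20/58)·(-1) = 10/29
totals (row 1 + row 2): sun 1 + (-1) = 0, ring 1 + 10/29 = 39/29, arm 1 + 0 = 1
asked cell (row2, ring) = 10/29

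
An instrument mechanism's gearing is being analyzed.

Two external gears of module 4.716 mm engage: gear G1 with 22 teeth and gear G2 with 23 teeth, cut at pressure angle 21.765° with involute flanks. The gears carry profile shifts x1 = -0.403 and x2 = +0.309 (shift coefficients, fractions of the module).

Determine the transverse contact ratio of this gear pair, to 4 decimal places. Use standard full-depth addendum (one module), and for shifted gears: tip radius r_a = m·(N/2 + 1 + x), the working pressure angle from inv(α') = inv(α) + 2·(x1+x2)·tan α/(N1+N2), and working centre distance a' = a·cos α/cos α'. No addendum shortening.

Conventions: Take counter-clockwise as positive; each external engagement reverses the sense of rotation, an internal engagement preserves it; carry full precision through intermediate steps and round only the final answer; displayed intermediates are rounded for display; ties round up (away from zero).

1.5347

class = single-mesh tooth geometry [involute pair 22T × 23T, m = 4.716]
base radii: r_b1 = 48.177890, r_b2 = 50.367794
tip radii: r_a1 = 54.691452, r_a2 = 60.407244
inv(α') = inv(21.765°) + 2·(-0.403+0.309)·tan α/(22+23) = 0.01772410  ⇒  α' = 21.14633°
a' = a·cos α / cos α' = 106.1100·cos 21.765°/cos 21.14633° = 105.660648
action lengths: √(r_a1²−r_b1²) = 25.885243, √(r_a2²−r_b2²) = 33.348470
base pitch p_b = π·m·cos α = 13.759573
CR = (25.885243 + 33.348470 − 105.660648·sin 21.14633°)/13.759573 = 1.534678
contact ratio ≈ 1.5347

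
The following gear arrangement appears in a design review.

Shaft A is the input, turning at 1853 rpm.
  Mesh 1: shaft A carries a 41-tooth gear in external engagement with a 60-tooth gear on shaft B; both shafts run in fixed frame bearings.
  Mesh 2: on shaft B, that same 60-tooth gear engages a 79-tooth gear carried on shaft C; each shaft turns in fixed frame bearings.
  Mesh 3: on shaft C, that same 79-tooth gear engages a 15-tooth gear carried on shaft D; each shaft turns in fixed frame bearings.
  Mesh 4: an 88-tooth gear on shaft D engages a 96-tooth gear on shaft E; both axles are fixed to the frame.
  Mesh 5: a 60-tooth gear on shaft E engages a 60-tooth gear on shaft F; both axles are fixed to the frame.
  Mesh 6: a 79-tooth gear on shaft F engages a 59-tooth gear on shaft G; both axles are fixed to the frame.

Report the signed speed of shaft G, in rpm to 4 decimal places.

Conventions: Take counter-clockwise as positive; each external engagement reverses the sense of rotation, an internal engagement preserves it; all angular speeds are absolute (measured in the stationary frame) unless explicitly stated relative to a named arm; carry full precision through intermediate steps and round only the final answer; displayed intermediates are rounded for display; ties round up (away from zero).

topology: fixed-axis compound train — 6 meshes, A→G
mesh 1 [41T→60T]: ω = 1853.0000×41/60 = 1266.2167 rpm, sense flips to −
mesh 2 [60T→79T]: ω = 1266.2167×60/79 = 961.6835 rpm, sense flips to +
mesh 3 [79T→15T]: ω = 961.6835×79/15 = 5064.8667 rpm, sense flips to −
mesh 4 [88T→96T]: ω = 5064.8667×88/96 = 4642.7944 rpm, sense flips to +
mesh 5 [60T→60T]: ω = 4642.7944×60/60 = 4642.7944 rpm, sense flips to −
mesh 6 [79T→59T]: ω = 4642.7944×79/59 = 6216.6231 rpm, sense flips to +
signed output speed = +6216.6231 rpm

+6216.6231 rpm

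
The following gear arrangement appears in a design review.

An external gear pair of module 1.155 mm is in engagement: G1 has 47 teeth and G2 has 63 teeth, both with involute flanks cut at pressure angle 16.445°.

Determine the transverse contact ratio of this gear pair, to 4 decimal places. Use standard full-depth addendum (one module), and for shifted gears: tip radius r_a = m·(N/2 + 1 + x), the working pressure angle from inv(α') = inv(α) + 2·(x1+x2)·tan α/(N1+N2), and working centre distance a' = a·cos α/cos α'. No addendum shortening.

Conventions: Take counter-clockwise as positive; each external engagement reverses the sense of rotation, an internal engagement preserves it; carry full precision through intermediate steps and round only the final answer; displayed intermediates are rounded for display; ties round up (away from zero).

1.9963

recognized (one external pair, fixed centres): single-mesh tooth geometry, m = 1.155, N1 = 47, N2 = 63
base radii: r_b1 = 26.032153, r_b2 = 34.894162
tip radii: r_a1 = 28.297500, r_a2 = 37.537500
no profile shift: α' = α, a' = a
action lengths: √(r_a1²−r_b1²) = 11.093941, √(r_a2²−r_b2²) = 13.836956
base pitch p_b = π·m·cos α = 3.480103
CR = (11.093941 + 13.836956 − 63.525000·sin 16.44500°)/3.480103 = 1.996291
contact ratio ≈ 1.9963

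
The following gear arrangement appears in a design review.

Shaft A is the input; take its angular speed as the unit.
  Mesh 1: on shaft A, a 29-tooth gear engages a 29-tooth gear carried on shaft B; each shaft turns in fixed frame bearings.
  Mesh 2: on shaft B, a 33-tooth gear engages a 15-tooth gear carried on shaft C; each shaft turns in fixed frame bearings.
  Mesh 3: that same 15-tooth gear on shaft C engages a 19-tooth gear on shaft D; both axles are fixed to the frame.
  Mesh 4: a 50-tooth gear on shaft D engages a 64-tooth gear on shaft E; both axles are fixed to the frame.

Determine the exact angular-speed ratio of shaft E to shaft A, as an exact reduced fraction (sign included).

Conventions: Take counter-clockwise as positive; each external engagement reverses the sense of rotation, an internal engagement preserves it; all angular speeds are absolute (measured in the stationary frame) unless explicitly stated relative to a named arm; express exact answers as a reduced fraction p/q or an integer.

825/608

class = fixed-axis compound train [4 meshes; 4 ratios multiply, 4 sense flips]
mesh 1 [29T→29T]: running ratio 1, sense −
mesh 2 [33T→15T]: running ratio 11/5, sense +
mesh 3 [15T→19T]: running ratio 33/19, sense −
mesh 4 [50T→64T]: running ratio 825/608, sense +
ω_out/ω_in = 825/608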